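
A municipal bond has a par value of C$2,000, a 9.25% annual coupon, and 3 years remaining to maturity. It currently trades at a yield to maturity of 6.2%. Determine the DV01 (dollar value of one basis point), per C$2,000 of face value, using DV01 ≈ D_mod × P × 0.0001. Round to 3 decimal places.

C$0.563

Periodic yield y = 0.062.
  t   CF        PV=CF/(1+0.062)^t    t·PV
  1       185.00       174.1996       174.1996
  2       185.00       164.0298       328.0596
  3     2,185.00     1,824.2228     5,472.6685
  Σ                  2,162.4522     5,974.9277
P = 2,162.4522; D_Mac = 2.76303 yrs; D_mod = 2.60173 yrs.
DV01 ≈ 2.60173 × 2,162.4522 × 0.0001 = 0.562611.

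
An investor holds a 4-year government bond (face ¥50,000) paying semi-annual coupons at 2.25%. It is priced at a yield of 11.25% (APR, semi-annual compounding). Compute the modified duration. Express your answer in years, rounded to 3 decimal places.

Periodic yield y = 0.05625. First find Macaulay duration:
  t   CF        PV=CF/(1+0.05625)^t    t·PV
  1       562.50       532.5444       532.5444
  2       562.50       504.1840     1,008.3681
  3       562.50       477.3340     1,432.0020
  4       562.50       451.9138     1,807.6553
  5       562.50       427.8474     2,139.2371
  6       562.50       405.0626     2,430.3759
  7       562.50       383.4913     2,684.4388
  8    50,562.50    32,635.8376   261,086.7008
  Σ                 35,818.2152   273,121.3223
P = 35,818.2152; Macaulay duration = 273,121.3223 / 35,818.2152 = 7.62521 half-year periods = 3.81260 years.
Modified duration = D_Mac / (1 + y) = 3.81260 / 1.05625 = 3.60957 years.

3.610 years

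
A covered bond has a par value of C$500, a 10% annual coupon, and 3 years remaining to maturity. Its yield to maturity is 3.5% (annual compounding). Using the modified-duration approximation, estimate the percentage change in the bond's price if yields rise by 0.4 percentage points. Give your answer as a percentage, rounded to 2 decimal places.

Periodic yield y = 0.035. Modified duration first:
  t   CF        PV=CF/(1+0.035)^t    t·PV
  1        50.00        48.3092        48.3092
  2        50.00        46.6755        93.3511
  3       550.00       496.0685     1,488.2055
  Σ                    591.0532     1,629.8657
P = 591.0532; D_Mac = 2.75756 yrs; D_mod = 2.75756/(1+0.035) = 2.66431 yrs.
ΔP/P ≈ -D_mod · Δy = -2.66431 × (+0.004) = -0.010657 = -1.0657%.

-1.07%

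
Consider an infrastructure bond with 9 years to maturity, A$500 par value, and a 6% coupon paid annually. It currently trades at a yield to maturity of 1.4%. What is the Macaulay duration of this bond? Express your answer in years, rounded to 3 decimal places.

Periodic yield y = 0.014. Discount each cash flow and weight by its year:
  t   CF        PV=CF/(1+0.014)^t    t·PV
  1        30.00        29.5858        29.5858
  2        30.00        29.1773        58.3546
  3        30.00        28.7745        86.3234
  4        30.00        28.3772       113.5088
  5        30.00        27.9854       139.9270
  6        30.00        27.5990       165.5941
  7        30.00        27.2180       190.5257
  8        30.00        26.8422       214.7374
  9       530.00       467.6644     4,208.9792
  Σ                    693.2237     5,207.5360
Price P = Σ PV = 693.2237.
Macaulay duration = Σ(t·PV) / P = 5,207.5360 / 693.2237 = 7.51206 years.

7.512 years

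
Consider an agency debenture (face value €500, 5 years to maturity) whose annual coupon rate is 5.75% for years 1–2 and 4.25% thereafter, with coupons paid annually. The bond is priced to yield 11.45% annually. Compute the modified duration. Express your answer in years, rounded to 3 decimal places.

3.975 years

Periodic yield y = 0.1145. First find Macaulay duration:
  t   CF        PV=CF/(1+0.1145)^t    t·PV
  1        28.75        25.7963        25.7963
  2        28.75        23.1461        46.2922
  3        21.25        15.3504        46.0511
  4        21.25        13.7733        55.0933
  5       521.25       303.1417     1,515.7086
  Σ                    381.2078     1,688.9415
P = 381.2078; Macaulay duration = 1,688.9415 / 381.2078 = 4.43050 years.
Modified duration = D_Mac / (1 + y) = 4.43050 / 1.1145 = 3.97533 years.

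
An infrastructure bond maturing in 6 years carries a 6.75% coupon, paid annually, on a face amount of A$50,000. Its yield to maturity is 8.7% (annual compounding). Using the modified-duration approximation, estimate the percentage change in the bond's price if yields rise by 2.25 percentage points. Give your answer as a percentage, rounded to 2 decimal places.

-10.52%

Periodic yield y = 0.087. Modified duration first:
  t   CF        PV=CF/(1+0.087)^t    t·PV
  1     3,375.00     3,104.8758     3,104.8758
  2     3,375.00     2,856.3715     5,712.7430
  3     3,375.00     2,627.7567     7,883.2700
  4     3,375.00     2,417.4394     9,669.7577
  5     3,375.00     2,223.9553    11,119.7766
  6    53,375.00    32,356.4319   194,138.5913
  Σ                 45,586.8306   231,629.0143
P = 45,586.8306; D_Mac = 5.08105 yrs; D_mod = 5.08105/(1+0.087) = 4.67438 yrs.
ΔP/P ≈ -D_mod · Δy = -4.67438 × (+0.0225) = -0.105174 = -10.5174%.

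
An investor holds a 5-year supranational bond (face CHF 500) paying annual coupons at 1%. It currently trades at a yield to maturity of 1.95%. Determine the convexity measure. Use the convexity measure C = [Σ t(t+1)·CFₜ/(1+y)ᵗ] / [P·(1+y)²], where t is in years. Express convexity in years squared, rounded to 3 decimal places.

28.090

With y = 0.0195:
  t   CF        PV=CF/(1+0.0195)^t    t·PV        t(t+1)·PV
  1         5.00         4.9044         4.9044           9.8087
  2         5.00         4.8106         9.6211          28.8634
  3         5.00         4.7185        14.1556          56.6226
  4         5.00         4.6283        18.5132          92.5659
  5       505.00       458.5168     2,292.5839      13,755.5032
  Σ                    477.5785     2,339.7782      13,943.3638
P = 477.5785.
Convexity = Σ t(t+1)·PV / [P·(1+y)²] = 13,943.3638 / (477.5785 × 1.039380) = 28.08978.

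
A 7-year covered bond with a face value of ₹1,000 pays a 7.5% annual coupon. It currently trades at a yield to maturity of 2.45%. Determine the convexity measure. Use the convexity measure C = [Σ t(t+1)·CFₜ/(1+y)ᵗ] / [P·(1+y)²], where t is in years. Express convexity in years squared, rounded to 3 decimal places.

42.046

With y = 0.0245:
  t   CF        PV=CF/(1+0.0245)^t    t·PV        t(t+1)·PV
  1        75.00        73.2064        73.2064         146.4129
  2        75.00        71.4558       142.9116         428.7347
  3        75.00        69.7470       209.2409         836.9637
  4        75.00        68.0790       272.3162       1,361.5808
  5        75.00        66.4510       332.2549       1,993.5297
  6        75.00        64.8619       389.1712       2,724.1987
  7     1,075.00       907.4542     6,352.1795      50,817.4364
  Σ                  1,321.2553     7,771.2808      58,308.8567
P = 1,321.2553.
Convexity = Σ t(t+1)·PV / [P·(1+y)²] = 58,308.8567 / (1,321.2553 × 1.049600) = 42.04592.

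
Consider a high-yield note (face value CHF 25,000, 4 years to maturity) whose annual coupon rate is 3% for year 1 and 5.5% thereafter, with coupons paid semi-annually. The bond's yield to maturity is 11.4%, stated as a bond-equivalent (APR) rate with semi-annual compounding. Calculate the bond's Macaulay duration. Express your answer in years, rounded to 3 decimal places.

3.681 years

Periodic yield y = 0.057. Discount each cash flow and weight by its period:
  t   CF        PV=CF/(1+0.057)^t    t·PV
  1       375.00       354.7777       354.7777
  2       375.00       335.6459       671.2917
  3       687.50       582.1672     1,746.5016
  4       687.50       550.7731     2,203.0926
  5       687.50       521.0720     2,605.3602
  6       687.50       492.9726     2,957.8356
  7       687.50       466.3885     3,264.7192
  8    25,687.50    16,486.2523   131,890.0181
  Σ                 19,790.0492   145,693.5966
Price P = Σ PV = 19,790.0492.
Macaulay duration = Σ(t·PV) / P = 145,693.5966 / 19,790.0492 = 7.36196 half-year periods.
In years: 7.36196 / 2 = 3.68098 years.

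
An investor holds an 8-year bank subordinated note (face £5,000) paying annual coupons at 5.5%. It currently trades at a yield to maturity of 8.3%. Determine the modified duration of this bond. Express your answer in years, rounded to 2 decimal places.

6.04 years

Periodic yield y = 0.083. First find Macaulay duration:
  t   CF        PV=CF/(1+0.083)^t    t·PV
  1       275.00       253.9243       253.9243
  2       275.00       234.4638       468.9276
  3       275.00       216.4947       649.4842
  4       275.00       199.9028       799.6112
  5       275.00       184.5825       922.9123
  6       275.00       170.4362     1,022.6175
  7       275.00       157.3742     1,101.6193
  8     5,275.00     2,787.3712    22,298.9697
  Σ                  4,204.5497    27,518.0660
P = 4,204.5497; Macaulay duration = 27,518.0660 / 4,204.5497 = 6.54483 years.
Modified duration = D_Mac / (1 + y) = 6.54483 / 1.083 = 6.04324 years.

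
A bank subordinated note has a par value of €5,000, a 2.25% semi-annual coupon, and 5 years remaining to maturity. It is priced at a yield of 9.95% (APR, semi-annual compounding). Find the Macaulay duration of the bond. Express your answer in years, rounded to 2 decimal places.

4.70 years

Periodic yield y = 0.04975. Discount each cash flow and weight by its period:
  t   CF        PV=CF/(1+0.04975)^t    t·PV
  1        56.25        53.5842        53.5842
  2        56.25        51.0447       102.0894
  3        56.25        48.6256       145.8768
  4        56.25        46.3211       185.2845
  5        56.25        44.1259       220.6293
  6        56.25        42.0346       252.2078
  7        56.25        40.0425       280.2976
  8        56.25        38.1448       305.1585
  9        56.25        36.3370       327.0334
  10    5,056.25     3,111.4993    31,114.9929
  Σ                  3,511.7597    32,987.1542
Price P = Σ PV = 3,511.7597.
Macaulay duration = Σ(t·PV) / P = 32,987.1542 / 3,511.7597 = 9.39334 half-year periods.
In years: 9.39334 / 2 = 4.69667 years.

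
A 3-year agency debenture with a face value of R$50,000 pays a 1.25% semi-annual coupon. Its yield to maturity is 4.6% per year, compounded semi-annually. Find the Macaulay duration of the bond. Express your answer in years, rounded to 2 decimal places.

2.95 years

Periodic yield y = 0.023. Discount each cash flow and weight by its period:
  t   CF        PV=CF/(1+0.023)^t    t·PV
  1       312.50       305.4741       305.4741
  2       312.50       298.6062       597.2123
  3       312.50       291.8926       875.6779
  4       312.50       285.3300     1,141.3201
  5       312.50       278.9150     1,394.5749
  6    50,312.50    43,895.7118   263,374.2706
  Σ                 45,355.9297   267,688.5299
Price P = Σ PV = 45,355.9297.
Macaulay duration = Σ(t·PV) / P = 267,688.5299 / 45,355.9297 = 5.90195 half-year periods.
In years: 5.90195 / 2 = 2.95098 years.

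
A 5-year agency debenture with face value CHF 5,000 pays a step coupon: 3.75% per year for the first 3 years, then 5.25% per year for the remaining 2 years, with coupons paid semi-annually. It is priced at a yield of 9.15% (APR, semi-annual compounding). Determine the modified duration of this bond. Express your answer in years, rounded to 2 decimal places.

Periodic yield y = 0.04575. First find Macaulay duration:
  t   CF        PV=CF/(1+0.04575)^t    t·PV
  1        93.75        89.6486        89.6486
  2        93.75        85.7266       171.4532
  3        93.75        81.9762       245.9285
  4        93.75        78.3898       313.5594
  5        93.75        74.9604       374.8020
  6        93.75        71.6810       430.0860
  7       131.25        95.9631       671.7416
  8       131.25        91.7648       734.1187
  9       131.25        87.7503       789.7524
  10    5,131.25     3,280.5332    32,805.3323
  Σ                  4,038.3940    36,626.4227
P = 4,038.3940; Macaulay duration = 36,626.4227 / 4,038.3940 = 9.06955 half-year periods = 4.53478 years.
Modified duration = D_Mac / (1 + y) = 4.53478 / 1.04575 = 4.33639 years.

4.34 years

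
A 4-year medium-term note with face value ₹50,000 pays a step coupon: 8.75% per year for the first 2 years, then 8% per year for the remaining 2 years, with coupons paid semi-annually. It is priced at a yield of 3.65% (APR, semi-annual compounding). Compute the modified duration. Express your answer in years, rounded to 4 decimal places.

Periodic yield y = 0.01825. First find Macaulay duration:
  t   CF        PV=CF/(1+0.01825)^t    t·PV
  1     2,187.50     2,148.2936     2,148.2936
  2     2,187.50     2,109.7900     4,219.5799
  3     2,187.50     2,071.9764     6,215.9292
  4     2,187.50     2,034.8406     8,139.3623
  5     2,000.00     1,827.0814     9,135.4071
  6     2,000.00     1,794.3348    10,766.0089
  7     2,000.00     1,762.1751    12,335.2258
  8    52,000.00    44,995.3872   359,963.0977
  Σ                 58,743.8792   412,922.9046
P = 58,743.8792; Macaulay duration = 412,922.9046 / 58,743.8792 = 7.02921 half-year periods = 3.51460 years.
Modified duration = D_Mac / (1 + y) = 3.51460 / 1.01825 = 3.45161 years.

3.4516 years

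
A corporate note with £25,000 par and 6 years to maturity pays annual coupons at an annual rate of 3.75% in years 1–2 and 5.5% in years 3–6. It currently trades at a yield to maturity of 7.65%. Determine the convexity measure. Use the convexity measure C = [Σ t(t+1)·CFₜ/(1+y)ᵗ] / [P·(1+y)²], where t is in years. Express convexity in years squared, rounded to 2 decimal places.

With y = 0.0765:
  t   CF        PV=CF/(1+0.0765)^t    t·PV        t(t+1)·PV
  1       937.50       870.8778       870.8778       1,741.7557
  2       937.50       808.9901     1,617.9802       4,853.9406
  3     1,375.00     1,102.2005     3,306.6014      13,226.4058
  4     1,375.00     1,023.8741     4,095.4964      20,477.4822
  5     1,375.00       951.1139     4,755.5695      28,533.4169
  6    26,375.00    16,947.6023   101,685.6136     711,799.2954
  Σ                 21,704.6587   116,332.1390     780,632.2965
P = 21,704.6587.
Convexity = Σ t(t+1)·PV / [P·(1+y)²] = 780,632.2965 / (21,704.6587 × 1.158852) = 31.03598.

31.04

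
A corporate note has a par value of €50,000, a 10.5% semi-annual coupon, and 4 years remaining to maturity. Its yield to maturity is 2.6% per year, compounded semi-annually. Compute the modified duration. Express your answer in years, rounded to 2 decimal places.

Periodic yield y = 0.013. First find Macaulay duration:
  t   CF        PV=CF/(1+0.013)^t    t·PV
  1     2,625.00     2,591.3129     2,591.3129
  2     2,625.00     2,558.0582     5,116.1164
  3     2,625.00     2,525.2302     7,575.6905
  4     2,625.00     2,492.8235     9,971.2939
  5     2,625.00     2,460.8327    12,304.1633
  6     2,625.00     2,429.2524    14,575.5142
  7     2,625.00     2,398.0774    16,786.5416
  8    52,625.00    47,458.7774   379,670.2191
  Σ                 64,914.3646   448,590.8520
P = 64,914.3646; Macaulay duration = 448,590.8520 / 64,914.3646 = 6.91050 half-year periods = 3.45525 years.
Modified duration = D_Mac / (1 + y) = 3.45525 / 1.013 = 3.41091 years.

3.41 years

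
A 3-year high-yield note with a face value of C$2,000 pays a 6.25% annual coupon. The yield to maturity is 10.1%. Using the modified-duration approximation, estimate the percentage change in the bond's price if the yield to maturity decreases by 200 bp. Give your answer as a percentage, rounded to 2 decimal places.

Periodic yield y = 0.101. Modified duration first:
  t   CF        PV=CF/(1+0.101)^t    t·PV
  1       125.00       113.5332       113.5332
  2       125.00       103.1182       206.2364
  3     2,125.00     1,592.1976     4,776.5929
  Σ                  1,808.8490     5,096.3625
P = 1,808.8490; D_Mac = 2.81746 yrs; D_mod = 2.81746/(1+0.101) = 2.55900 yrs.
ΔP/P ≈ -D_mod · Δy = -2.55900 × (-0.02) = +0.051180 = +5.1180%.

+5.12%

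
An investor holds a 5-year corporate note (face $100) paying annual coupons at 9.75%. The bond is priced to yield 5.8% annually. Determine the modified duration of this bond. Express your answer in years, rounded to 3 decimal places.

Periodic yield y = 0.058. First find Macaulay duration:
  t   CF        PV=CF/(1+0.058)^t    t·PV
  1         9.75         9.2155         9.2155
  2         9.75         8.7103        17.4206
  3         9.75         8.2328        24.6984
  4         9.75         7.7815        31.1259
  5       109.75        82.7897       413.9484
  Σ                    116.7298       496.4088
P = 116.7298; Macaulay duration = 496.4088 / 116.7298 = 4.25263 years.
Modified duration = D_Mac / (1 + y) = 4.25263 / 1.058 = 4.01950 years.

4.020 years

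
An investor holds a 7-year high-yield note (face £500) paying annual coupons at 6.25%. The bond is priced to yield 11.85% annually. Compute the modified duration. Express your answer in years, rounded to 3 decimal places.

5.071 years

Periodic yield y = 0.1185. First find Macaulay duration:
  t   CF        PV=CF/(1+0.1185)^t    t·PV
  1        31.25        27.9392        27.9392
  2        31.25        24.9792        49.9583
  3        31.25        22.3327        66.9982
  4        31.25        19.9667        79.8668
  5        31.25        17.8513        89.2565
  6        31.25        15.9600        95.7603
  7       531.25       242.5755     1,698.0288
  Σ                    371.6047     2,107.8082
P = 371.6047; Macaulay duration = 2,107.8082 / 371.6047 = 5.67218 years.
Modified duration = D_Mac / (1 + y) = 5.67218 / 1.1185 = 5.07124 years.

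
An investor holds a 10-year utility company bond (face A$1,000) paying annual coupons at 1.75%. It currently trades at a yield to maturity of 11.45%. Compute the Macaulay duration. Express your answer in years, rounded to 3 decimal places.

Periodic yield y = 0.1145. Discount each cash flow and weight by its year:
  t   CF        PV=CF/(1+0.1145)^t    t·PV
  1        17.50        15.7021        15.7021
  2        17.50        14.0889        28.1779
  3        17.50        12.6415        37.9244
  4        17.50        11.3427        45.3709
  5        17.50        10.1774        50.8871
  6        17.50         9.1318        54.7910
  7        17.50         8.1937        57.3556
  8        17.50         7.3519        58.8149
  9        17.50         6.5966        59.3690
  10    1,017.50       344.1388     3,441.3884
  Σ                    439.3654     3,849.7813
Price P = Σ PV = 439.3654.
Macaulay duration = Σ(t·PV) / P = 3,849.7813 / 439.3654 = 8.76214 years.

8.762 years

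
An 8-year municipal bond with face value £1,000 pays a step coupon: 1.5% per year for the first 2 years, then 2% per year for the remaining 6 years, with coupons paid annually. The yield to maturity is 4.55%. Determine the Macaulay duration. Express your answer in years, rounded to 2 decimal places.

7.48 years

Periodic yield y = 0.0455. Discount each cash flow and weight by its year:
  t   CF        PV=CF/(1+0.0455)^t    t·PV
  1        15.00        14.3472        14.3472
  2        15.00        13.7228        27.4456
  3        20.00        17.5008        52.5024
  4        20.00        16.7392        66.9567
  5        20.00        16.0107        80.0534
  6        20.00        15.3139        91.8834
  7        20.00        14.6474       102.5321
  8     1,020.00       714.5093     5,716.0743
  Σ                    822.7913     6,151.7950
Price P = Σ PV = 822.7913.
Macaulay duration = Σ(t·PV) / P = 6,151.7950 / 822.7913 = 7.47674 years.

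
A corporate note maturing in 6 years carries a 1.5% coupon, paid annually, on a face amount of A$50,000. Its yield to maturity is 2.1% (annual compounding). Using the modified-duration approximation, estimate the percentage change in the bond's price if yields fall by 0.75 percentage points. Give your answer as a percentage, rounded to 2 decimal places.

Periodic yield y = 0.021. Modified duration first:
  t   CF        PV=CF/(1+0.021)^t    t·PV
  1       750.00       734.5739       734.5739
  2       750.00       719.4652     1,438.9304
  3       750.00       704.6672     2,114.0015
  4       750.00       690.1735     2,760.6941
  5       750.00       675.9780     3,379.8899
  6    50,750.00    44,800.3693   268,802.2158
  Σ                 48,325.2271   279,230.3057
P = 48,325.2271; D_Mac = 5.77815 yrs; D_mod = 5.77815/(1+0.021) = 5.65930 yrs.
ΔP/P ≈ -D_mod · Δy = -5.65930 × (-0.0075) = +0.042445 = +4.2445%.

+4.24%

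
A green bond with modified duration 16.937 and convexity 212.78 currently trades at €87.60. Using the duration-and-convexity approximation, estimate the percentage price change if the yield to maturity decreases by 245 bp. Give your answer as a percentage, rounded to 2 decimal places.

+47.88%

Duration effect: -D_mod·Δy = -16.937 × (-0.0245) = +0.4149565
Convexity effect: ½·C·(Δy)² = 0.5 × 212.78 × (-0.0245)² = +0.0638605975
ΔP/P ≈ +0.4149565 + 0.0638605975 = +0.4788170975
= +47.88170975%.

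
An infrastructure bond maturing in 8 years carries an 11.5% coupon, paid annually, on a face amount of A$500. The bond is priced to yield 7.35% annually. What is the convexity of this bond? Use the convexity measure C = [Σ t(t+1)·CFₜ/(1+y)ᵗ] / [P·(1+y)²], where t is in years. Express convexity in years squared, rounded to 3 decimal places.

40.913

With y = 0.0735:
  t   CF        PV=CF/(1+0.0735)^t    t·PV        t(t+1)·PV
  1        57.50        53.5631        53.5631         107.1262
  2        57.50        49.8958        99.7915         299.3746
  3        57.50        46.4795       139.4386         557.7543
  4        57.50        43.2972       173.1887         865.9437
  5        57.50        40.3327       201.6636       1,209.9818
  6        57.50        37.5712       225.4275       1,577.9922
  7        57.50        34.9988       244.9918       1,959.9344
  8       557.50       316.1029     2,528.8232      22,759.4089
  Σ                    622.2413     3,666.8881      29,337.5161
P = 622.2413.
Convexity = Σ t(t+1)·PV / [P·(1+y)²] = 29,337.5161 / (622.2413 × 1.152402) = 40.91291.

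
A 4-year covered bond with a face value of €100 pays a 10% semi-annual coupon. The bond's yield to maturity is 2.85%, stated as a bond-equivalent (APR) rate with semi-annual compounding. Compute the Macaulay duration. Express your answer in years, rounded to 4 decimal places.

Periodic yield y = 0.01425. Discount each cash flow and weight by its period:
  t   CF        PV=CF/(1+0.01425)^t    t·PV
  1         5.00         4.9298         4.9298
  2         5.00         4.8605         9.7210
  3         5.00         4.7922        14.3766
  4         5.00         4.7249        18.8995
  5         5.00         4.6585        23.2924
  6         5.00         4.5930        27.5582
  7         5.00         4.5285        31.6995
  8       105.00        93.7625       750.1000
  Σ                    126.8498       880.5770
Price P = Σ PV = 126.8498.
Macaulay duration = Σ(t·PV) / P = 880.5770 / 126.8498 = 6.94188 half-year periods.
In years: 6.94188 / 2 = 3.47094 years.

3.4709 years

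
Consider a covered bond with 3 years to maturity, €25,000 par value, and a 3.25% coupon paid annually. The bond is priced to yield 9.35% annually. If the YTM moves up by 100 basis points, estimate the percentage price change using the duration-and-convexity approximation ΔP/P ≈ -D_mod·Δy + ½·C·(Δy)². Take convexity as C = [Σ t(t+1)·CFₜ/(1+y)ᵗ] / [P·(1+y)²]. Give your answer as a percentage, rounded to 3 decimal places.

-2.602%

With y = 0.0935:
  t   CF        PV=CF/(1+0.0935)^t    t·PV        t(t+1)·PV
  1       812.50       743.0270       743.0270       1,486.0540
  2       812.50       679.4943     1,358.9885       4,076.9656
  3    25,812.50    19,741.2072    59,223.6216     236,894.4864
  Σ                 21,163.7284    61,325.6371     242,457.5060
P = 21,163.7284; D_Mac = 2.89768 yrs; D_mod = 2.64991 yrs; C = 9.58089.
Duration effect: -2.64991 × (+0.01) = -0.026499
Convexity effect: 0.5 × 9.58089 × (0.01)² = +0.0004790
ΔP/P ≈ -0.026499 + 0.0004790 = -0.026020 = -2.6020%.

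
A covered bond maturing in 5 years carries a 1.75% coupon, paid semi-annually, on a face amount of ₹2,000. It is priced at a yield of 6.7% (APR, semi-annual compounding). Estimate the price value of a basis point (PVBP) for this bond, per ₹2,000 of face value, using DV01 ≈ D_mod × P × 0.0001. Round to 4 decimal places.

₹0.7331

Periodic yield y = 0.0335.
  t   CF        PV=CF/(1+0.0335)^t    t·PV
  1        17.50        16.9328        16.9328
  2        17.50        16.3839        32.7678
  3        17.50        15.8528        47.5585
  4        17.50        15.3390        61.3559
  5        17.50        14.8418        74.2088
  6        17.50        14.3607        86.1641
  7        17.50        13.8952        97.2664
  8        17.50        13.4448       107.5584
  9        17.50        13.0090       117.0809
  10    2,017.50     1,451.1381    14,511.3806
  Σ                  1,585.1979    15,152.2741
P = 1,585.1979; D_Mac = 9.55860 half-year periods = 4.77930 yrs; D_mod = 4.62438 yrs.
DV01 ≈ 4.62438 × 1,585.1979 × 0.0001 = 0.733056.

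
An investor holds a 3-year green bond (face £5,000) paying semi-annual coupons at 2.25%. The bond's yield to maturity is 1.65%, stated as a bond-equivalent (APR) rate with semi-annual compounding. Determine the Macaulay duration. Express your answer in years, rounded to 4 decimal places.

2.9186 years

Periodic yield y = 0.00825. Discount each cash flow and weight by its period:
  t   CF        PV=CF/(1+0.00825)^t    t·PV
  1        56.25        55.7897        55.7897
  2        56.25        55.3332       110.6665
  3        56.25        54.8805       164.6414
  4        56.25        54.4314       217.7256
  5        56.25        53.9860       269.9301
  6     5,056.25     4,813.0365    28,878.2190
  Σ                  5,087.4574    29,696.9724
Price P = Σ PV = 5,087.4574.
Macaulay duration = Σ(t·PV) / P = 29,696.9724 / 5,087.4574 = 5.83729 half-year periods.
In years: 5.83729 / 2 = 2.91865 years.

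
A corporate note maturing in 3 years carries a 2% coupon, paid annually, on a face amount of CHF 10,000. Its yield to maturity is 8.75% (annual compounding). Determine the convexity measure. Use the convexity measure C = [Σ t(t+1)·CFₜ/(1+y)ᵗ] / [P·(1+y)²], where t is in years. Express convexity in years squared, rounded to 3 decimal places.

9.855

With y = 0.0875:
  t   CF        PV=CF/(1+0.0875)^t    t·PV        t(t+1)·PV
  1       200.00       183.9080       183.9080         367.8161
  2       200.00       169.1108       338.2217       1,014.6651
  3    10,200.00     7,930.7156    23,792.1467      95,168.5869
  Σ                  8,283.7345    24,314.2765      96,551.0681
P = 8,283.7345.
Convexity = Σ t(t+1)·PV / [P·(1+y)²] = 96,551.0681 / (8,283.7345 × 1.182656) = 9.85536.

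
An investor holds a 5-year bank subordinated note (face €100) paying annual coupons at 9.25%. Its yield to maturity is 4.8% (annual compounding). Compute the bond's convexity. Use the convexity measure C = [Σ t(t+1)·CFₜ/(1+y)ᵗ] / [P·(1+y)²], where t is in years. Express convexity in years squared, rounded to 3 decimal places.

With y = 0.048:
  t   CF        PV=CF/(1+0.048)^t    t·PV        t(t+1)·PV
  1         9.25         8.8263         8.8263          17.6527
  2         9.25         8.4221        16.8442          50.5325
  3         9.25         8.0363        24.1090          96.4360
  4         9.25         7.6683        30.6730         153.3651
  5       109.25        86.4202       432.1008       2,592.6046
  Σ                    119.3732       512.5533       2,910.5908
P = 119.3732.
Convexity = Σ t(t+1)·PV / [P·(1+y)²] = 2,910.5908 / (119.3732 × 1.098304) = 22.19995.

22.200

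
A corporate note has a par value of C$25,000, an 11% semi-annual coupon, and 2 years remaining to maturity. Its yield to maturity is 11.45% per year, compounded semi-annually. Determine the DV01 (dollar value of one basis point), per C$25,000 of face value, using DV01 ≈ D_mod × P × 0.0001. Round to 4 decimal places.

Periodic yield y = 0.05725.
  t   CF        PV=CF/(1+0.05725)^t    t·PV
  1     1,375.00     1,300.5439     1,300.5439
  2     1,375.00     1,230.1195     2,460.2390
  3     1,375.00     1,163.5087     3,490.5260
  4    26,375.00    21,109.6821    84,438.7284
  Σ                 24,803.8541    91,690.0372
P = 24,803.8541; D_Mac = 3.69660 half-year periods = 1.84830 yrs; D_mod = 1.74822 yrs.
DV01 ≈ 1.74822 × 24,803.8541 × 0.0001 = 4.336251.

C$4.3363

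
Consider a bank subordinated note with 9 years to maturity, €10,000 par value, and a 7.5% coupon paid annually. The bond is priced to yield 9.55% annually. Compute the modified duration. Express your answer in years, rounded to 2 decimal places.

6.12 years

Periodic yield y = 0.0955. First find Macaulay duration:
  t   CF        PV=CF/(1+0.0955)^t    t·PV
  1       750.00       684.6189       684.6189
  2       750.00       624.9374     1,249.8748
  3       750.00       570.4586     1,711.3757
  4       750.00       520.7290     2,082.9159
  5       750.00       475.3345     2,376.6726
  6       750.00       433.8973     2,603.3839
  7       750.00       396.0724     2,772.5069
  8       750.00       361.5449     2,892.3590
  9    10,750.00     4,730.3909    42,573.5178
  Σ                  8,797.9838    58,947.2254
P = 8,797.9838; Macaulay duration = 58,947.2254 / 8,797.9838 = 6.70008 years.
Modified duration = D_Mac / (1 + y) = 6.70008 / 1.0955 = 6.11600 years.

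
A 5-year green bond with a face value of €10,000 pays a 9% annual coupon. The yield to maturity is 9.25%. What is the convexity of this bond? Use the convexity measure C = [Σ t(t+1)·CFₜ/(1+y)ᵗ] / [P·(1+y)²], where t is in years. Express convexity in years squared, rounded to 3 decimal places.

20.067

With y = 0.0925:
  t   CF        PV=CF/(1+0.0925)^t    t·PV        t(t+1)·PV
  1       900.00       823.7986       823.7986       1,647.5973
  2       900.00       754.0491     1,508.0982       4,524.2945
  3       900.00       690.2051     2,070.6153       8,282.4614
  4       900.00       631.7667     2,527.0668      12,635.3339
  5    10,900.00     7,003.5667    35,017.8336     210,107.0013
  Σ                  9,903.3862    41,947.4125     237,196.6883
P = 9,903.3862.
Convexity = Σ t(t+1)·PV / [P·(1+y)²] = 237,196.6883 / (9,903.3862 × 1.193556) = 20.06698.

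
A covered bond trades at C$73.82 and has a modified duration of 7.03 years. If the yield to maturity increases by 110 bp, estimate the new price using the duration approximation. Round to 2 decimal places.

Duration approximation: ΔP/P ≈ -D_mod · Δy = -7.03 × (+0.011) = -0.077330.
New price ≈ 73.82 × (1 - 0.077330) = 68.1114994.

C$68.11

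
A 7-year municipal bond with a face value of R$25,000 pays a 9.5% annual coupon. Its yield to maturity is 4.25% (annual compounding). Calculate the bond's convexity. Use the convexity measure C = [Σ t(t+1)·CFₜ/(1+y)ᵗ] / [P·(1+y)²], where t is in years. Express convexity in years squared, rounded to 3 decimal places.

With y = 0.0425:
  t   CF        PV=CF/(1+0.0425)^t    t·PV        t(t+1)·PV
  1     2,375.00     2,278.1775     2,278.1775       4,556.3549
  2     2,375.00     2,185.3021     4,370.6042      13,111.8127
  3     2,375.00     2,096.2131     6,288.6392      25,154.5568
  4     2,375.00     2,010.7559     8,043.0237      40,215.1187
  5     2,375.00     1,928.7827     9,643.9134      57,863.4802
  6     2,375.00     1,850.1512    11,100.9075      77,706.3523
  7    27,375.00    20,456.0456   143,192.3189   1,145,538.5515
  Σ                 32,805.4281   184,917.5844   1,364,146.2270
P = 32,805.4281.
Convexity = Σ t(t+1)·PV / [P·(1+y)²] = 1,364,146.2270 / (32,805.4281 × 1.086806) = 38.26160.

38.262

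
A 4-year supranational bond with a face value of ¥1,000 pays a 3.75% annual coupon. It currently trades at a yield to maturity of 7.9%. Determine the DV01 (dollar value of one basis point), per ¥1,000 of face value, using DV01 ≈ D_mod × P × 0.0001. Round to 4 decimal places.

¥0.3012

Periodic yield y = 0.079.
  t   CF        PV=CF/(1+0.079)^t    t·PV
  1        37.50        34.7544        34.7544
  2        37.50        32.2098        64.4197
  3        37.50        29.8516        89.5547
  4     1,037.50       765.4244     3,061.6978
  Σ                    862.2402     3,250.4265
P = 862.2402; D_Mac = 3.76975 yrs; D_mod = 3.49374 yrs.
DV01 ≈ 3.49374 × 862.2402 × 0.0001 = 0.301244.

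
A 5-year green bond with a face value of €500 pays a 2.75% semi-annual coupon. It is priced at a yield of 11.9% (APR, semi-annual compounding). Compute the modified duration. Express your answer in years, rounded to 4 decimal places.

Periodic yield y = 0.0595. First find Macaulay duration:
  t   CF        PV=CF/(1+0.0595)^t    t·PV
  1        6.875         6.4889         6.4889
  2        6.875         6.1245        12.2490
  3        6.875         5.7806        17.3417
  4        6.875         5.4559        21.8237
  5        6.875         5.1495        25.7477
  6        6.875         4.8603        29.1621
  7        6.875         4.5874        32.1118
  8        6.875         4.3298        34.6382
  9        6.875         4.0866        36.7796
  10     506.875       284.3749     2,843.7490
  Σ                    331.2385     3,060.0915
P = 331.2385; Macaulay duration = 3,060.0915 / 331.2385 = 9.23833 half-year periods = 4.61917 years.
Modified duration = D_Mac / (1 + y) = 4.61917 / 1.0595 = 4.35976 years.

4.3598 years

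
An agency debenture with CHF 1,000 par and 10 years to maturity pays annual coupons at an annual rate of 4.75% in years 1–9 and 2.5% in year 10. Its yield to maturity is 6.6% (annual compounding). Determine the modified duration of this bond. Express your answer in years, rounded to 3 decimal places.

Periodic yield y = 0.066. First find Macaulay duration:
  t   CF        PV=CF/(1+0.066)^t    t·PV
  1        47.50        44.5591        44.5591
  2        47.50        41.8003        83.6006
  3        47.50        39.2123       117.6368
  4        47.50        36.7845       147.1380
  5        47.50        34.5070       172.5352
  6        47.50        32.3706       194.2234
  7        47.50        30.3664       212.5647
  8        47.50        28.4863       227.8904
  9        47.50        26.7226       240.5034
  10    1,025.00       540.9434     5,409.4339
  Σ                    855.7524     6,850.0855
P = 855.7524; Macaulay duration = 6,850.0855 / 855.7524 = 8.00475 years.
Modified duration = D_Mac / (1 + y) = 8.00475 / 1.066 = 7.50915 years.

7.509 years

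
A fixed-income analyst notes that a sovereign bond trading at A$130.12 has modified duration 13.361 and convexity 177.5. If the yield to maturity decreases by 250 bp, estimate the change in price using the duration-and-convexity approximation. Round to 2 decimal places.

Duration effect: -D_mod·Δy = -13.361 × (-0.025) = +0.334025
Convexity effect: ½·C·(Δy)² = 0.5 × 177.5 × (-0.025)² = +0.05546875
ΔP/P ≈ +0.334025 + 0.05546875 = +0.38949375
ΔP ≈ 130.12 × (+0.38949375) = +50.68092675.

+A$50.68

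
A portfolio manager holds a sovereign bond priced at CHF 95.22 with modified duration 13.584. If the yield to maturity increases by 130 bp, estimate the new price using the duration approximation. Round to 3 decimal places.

Duration approximation: ΔP/P ≈ -D_mod · Δy = -13.584 × (+0.013) = -0.176592.
New price ≈ 95.22 × (1 - 0.176592) = 78.40490976.

CHF 78.405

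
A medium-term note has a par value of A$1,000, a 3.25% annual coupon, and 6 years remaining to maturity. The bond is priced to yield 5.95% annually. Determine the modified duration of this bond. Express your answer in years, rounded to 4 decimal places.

5.1981 years

Periodic yield y = 0.0595. First find Macaulay duration:
  t   CF        PV=CF/(1+0.0595)^t    t·PV
  1        32.50        30.6748        30.6748
  2        32.50        28.9522        57.9044
  3        32.50        27.3263        81.9788
  4        32.50        25.7917       103.1667
  5        32.50        24.3432       121.7162
  6     1,032.50       729.9352     4,379.6111
  Σ                    867.0234     4,775.0521
P = 867.0234; Macaulay duration = 4,775.0521 / 867.0234 = 5.50741 years.
Modified duration = D_Mac / (1 + y) = 5.50741 / 1.0595 = 5.19812 years.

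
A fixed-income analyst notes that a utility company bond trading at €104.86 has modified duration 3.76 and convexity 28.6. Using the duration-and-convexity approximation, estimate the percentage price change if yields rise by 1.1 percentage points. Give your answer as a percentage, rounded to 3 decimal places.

Duration effect: -D_mod·Δy = -3.76 × (+0.011) = -0.041360
Convexity effect: ½·C·(Δy)² = 0.5 × 28.6 × (0.011)² = +0.0017303
ΔP/P ≈ -0.041360 + 0.0017303 = -0.0396297
= -3.96297%.

-3.963%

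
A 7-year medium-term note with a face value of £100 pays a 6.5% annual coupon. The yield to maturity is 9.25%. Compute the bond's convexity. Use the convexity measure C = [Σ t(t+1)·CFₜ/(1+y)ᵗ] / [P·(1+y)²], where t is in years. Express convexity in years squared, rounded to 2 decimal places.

With y = 0.0925:
  t   CF        PV=CF/(1+0.0925)^t    t·PV        t(t+1)·PV
  1         6.50         5.9497         5.9497          11.8993
  2         6.50         5.4459        10.8918          32.6755
  3         6.50         4.9848        14.9544          59.8178
  4         6.50         4.5628        18.2510          91.2552
  5         6.50         4.1764        20.8822         125.2932
  6         6.50         3.8228        22.9370         160.5587
  7       106.50        57.3323       401.3262       3,210.6097
  Σ                     86.2747       495.1923       3,692.1094
P = 86.2747.
Convexity = Σ t(t+1)·PV / [P·(1+y)²] = 3,692.1094 / (86.2747 × 1.193556) = 35.85486.

35.85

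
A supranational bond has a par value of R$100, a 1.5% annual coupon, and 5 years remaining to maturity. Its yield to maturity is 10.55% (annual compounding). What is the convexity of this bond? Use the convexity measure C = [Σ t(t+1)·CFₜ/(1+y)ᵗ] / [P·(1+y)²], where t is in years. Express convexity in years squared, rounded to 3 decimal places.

23.342

With y = 0.1055:
  t   CF        PV=CF/(1+0.1055)^t    t·PV        t(t+1)·PV
  1         1.50         1.3569         1.3569           2.7137
  2         1.50         1.2274         2.4547           7.3642
  3         1.50         1.1102         3.3307          13.3228
  4         1.50         1.0043         4.0171          20.0857
  5       101.50        61.4713       307.3564       1,844.1386
  Σ                     66.1700       318.5159       1,887.6250
P = 66.1700.
Convexity = Σ t(t+1)·PV / [P·(1+y)²] = 1,887.6250 / (66.1700 × 1.222130) = 23.34194.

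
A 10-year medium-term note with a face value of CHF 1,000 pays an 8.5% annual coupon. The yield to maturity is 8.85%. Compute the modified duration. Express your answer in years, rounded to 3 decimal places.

Periodic yield y = 0.0885. First find Macaulay duration:
  t   CF        PV=CF/(1+0.0885)^t    t·PV
  1        85.00        78.0891        78.0891
  2        85.00        71.7401       143.4802
  3        85.00        65.9073       197.7219
  4        85.00        60.5488       242.1950
  5        85.00        55.6259       278.1293
  6        85.00        51.1032       306.6194
  7        85.00        46.9483       328.6381
  8        85.00        43.1312       345.0495
  9        85.00        39.6244       356.6199
  10    1,085.00       464.6708     4,646.7082
  Σ                    977.3891     6,923.2507
P = 977.3891; Macaulay duration = 6,923.2507 / 977.3891 = 7.08341 years.
Modified duration = D_Mac / (1 + y) = 7.08341 / 1.0885 = 6.50750 years.

6.507 years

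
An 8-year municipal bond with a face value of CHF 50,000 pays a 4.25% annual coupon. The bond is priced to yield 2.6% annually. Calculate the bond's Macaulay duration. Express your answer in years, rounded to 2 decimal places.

Periodic yield y = 0.026. Discount each cash flow and weight by its year:
  t   CF        PV=CF/(1+0.026)^t    t·PV
  1     2,125.00     2,071.1501     2,071.1501
  2     2,125.00     2,018.6648     4,037.3296
  3     2,125.00     1,967.5096     5,902.5287
  4     2,125.00     1,917.6506     7,670.6026
  5     2,125.00     1,869.0552     9,345.2761
  6     2,125.00     1,821.6912    10,930.1474
  7     2,125.00     1,775.5275    12,428.6927
  8    52,125.00    42,448.9724   339,591.7795
  Σ                 55,890.2215   391,977.5067
Price P = Σ PV = 55,890.2215.
Macaulay duration = Σ(t·PV) / P = 391,977.5067 / 55,890.2215 = 7.01335 years.

7.01 years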